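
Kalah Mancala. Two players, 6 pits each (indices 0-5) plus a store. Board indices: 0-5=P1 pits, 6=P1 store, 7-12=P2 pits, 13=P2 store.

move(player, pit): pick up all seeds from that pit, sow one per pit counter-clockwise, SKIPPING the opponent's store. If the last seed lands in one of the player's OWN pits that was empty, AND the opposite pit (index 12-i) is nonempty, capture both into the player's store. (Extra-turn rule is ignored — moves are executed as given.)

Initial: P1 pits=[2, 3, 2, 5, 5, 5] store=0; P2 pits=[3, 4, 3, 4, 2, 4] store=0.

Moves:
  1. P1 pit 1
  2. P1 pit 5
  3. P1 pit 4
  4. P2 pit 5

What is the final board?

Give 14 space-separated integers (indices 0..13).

Move 1: P1 pit1 -> P1=[2,0,3,6,6,5](0) P2=[3,4,3,4,2,4](0)
Move 2: P1 pit5 -> P1=[2,0,3,6,6,0](1) P2=[4,5,4,5,2,4](0)
Move 3: P1 pit4 -> P1=[2,0,3,6,0,1](2) P2=[5,6,5,6,2,4](0)
Move 4: P2 pit5 -> P1=[3,1,4,6,0,1](2) P2=[5,6,5,6,2,0](1)

Answer: 3 1 4 6 0 1 2 5 6 5 6 2 0 1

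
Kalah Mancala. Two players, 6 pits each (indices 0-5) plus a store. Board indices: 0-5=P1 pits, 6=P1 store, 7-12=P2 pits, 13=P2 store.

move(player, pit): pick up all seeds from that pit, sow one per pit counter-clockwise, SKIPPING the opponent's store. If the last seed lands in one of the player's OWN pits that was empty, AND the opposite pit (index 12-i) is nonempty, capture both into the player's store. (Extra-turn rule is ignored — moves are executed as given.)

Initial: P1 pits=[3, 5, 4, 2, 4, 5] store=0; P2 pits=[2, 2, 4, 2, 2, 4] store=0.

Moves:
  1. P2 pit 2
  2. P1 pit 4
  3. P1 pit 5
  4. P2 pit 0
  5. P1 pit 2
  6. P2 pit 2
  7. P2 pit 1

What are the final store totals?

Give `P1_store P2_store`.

Move 1: P2 pit2 -> P1=[3,5,4,2,4,5](0) P2=[2,2,0,3,3,5](1)
Move 2: P1 pit4 -> P1=[3,5,4,2,0,6](1) P2=[3,3,0,3,3,5](1)
Move 3: P1 pit5 -> P1=[3,5,4,2,0,0](2) P2=[4,4,1,4,4,5](1)
Move 4: P2 pit0 -> P1=[3,5,4,2,0,0](2) P2=[0,5,2,5,5,5](1)
Move 5: P1 pit2 -> P1=[3,5,0,3,1,1](3) P2=[0,5,2,5,5,5](1)
Move 6: P2 pit2 -> P1=[3,5,0,3,1,1](3) P2=[0,5,0,6,6,5](1)
Move 7: P2 pit1 -> P1=[3,5,0,3,1,1](3) P2=[0,0,1,7,7,6](2)

Answer: 3 2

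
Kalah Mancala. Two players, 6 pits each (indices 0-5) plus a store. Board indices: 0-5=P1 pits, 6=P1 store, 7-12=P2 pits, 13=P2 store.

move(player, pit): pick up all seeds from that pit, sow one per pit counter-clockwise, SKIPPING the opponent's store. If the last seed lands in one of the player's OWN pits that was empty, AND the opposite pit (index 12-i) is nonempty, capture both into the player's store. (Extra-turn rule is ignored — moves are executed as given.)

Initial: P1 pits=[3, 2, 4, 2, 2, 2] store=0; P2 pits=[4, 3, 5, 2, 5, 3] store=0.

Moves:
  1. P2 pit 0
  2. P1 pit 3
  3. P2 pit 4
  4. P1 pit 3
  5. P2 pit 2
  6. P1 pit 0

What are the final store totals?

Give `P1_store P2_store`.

Move 1: P2 pit0 -> P1=[3,2,4,2,2,2](0) P2=[0,4,6,3,6,3](0)
Move 2: P1 pit3 -> P1=[3,2,4,0,3,3](0) P2=[0,4,6,3,6,3](0)
Move 3: P2 pit4 -> P1=[4,3,5,1,3,3](0) P2=[0,4,6,3,0,4](1)
Move 4: P1 pit3 -> P1=[4,3,5,0,4,3](0) P2=[0,4,6,3,0,4](1)
Move 5: P2 pit2 -> P1=[5,4,5,0,4,3](0) P2=[0,4,0,4,1,5](2)
Move 6: P1 pit0 -> P1=[0,5,6,1,5,4](0) P2=[0,4,0,4,1,5](2)

Answer: 0 2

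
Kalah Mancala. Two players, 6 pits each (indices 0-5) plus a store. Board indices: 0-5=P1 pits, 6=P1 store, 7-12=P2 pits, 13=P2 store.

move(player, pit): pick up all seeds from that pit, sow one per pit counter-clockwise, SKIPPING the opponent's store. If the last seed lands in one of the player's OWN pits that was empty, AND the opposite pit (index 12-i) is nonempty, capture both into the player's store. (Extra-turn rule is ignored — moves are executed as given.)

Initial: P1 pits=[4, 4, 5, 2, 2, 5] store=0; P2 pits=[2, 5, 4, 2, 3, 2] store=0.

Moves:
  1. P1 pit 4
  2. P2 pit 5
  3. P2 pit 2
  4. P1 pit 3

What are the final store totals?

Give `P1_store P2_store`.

Move 1: P1 pit4 -> P1=[4,4,5,2,0,6](1) P2=[2,5,4,2,3,2](0)
Move 2: P2 pit5 -> P1=[5,4,5,2,0,6](1) P2=[2,5,4,2,3,0](1)
Move 3: P2 pit2 -> P1=[5,4,5,2,0,6](1) P2=[2,5,0,3,4,1](2)
Move 4: P1 pit3 -> P1=[5,4,5,0,1,7](1) P2=[2,5,0,3,4,1](2)

Answer: 1 2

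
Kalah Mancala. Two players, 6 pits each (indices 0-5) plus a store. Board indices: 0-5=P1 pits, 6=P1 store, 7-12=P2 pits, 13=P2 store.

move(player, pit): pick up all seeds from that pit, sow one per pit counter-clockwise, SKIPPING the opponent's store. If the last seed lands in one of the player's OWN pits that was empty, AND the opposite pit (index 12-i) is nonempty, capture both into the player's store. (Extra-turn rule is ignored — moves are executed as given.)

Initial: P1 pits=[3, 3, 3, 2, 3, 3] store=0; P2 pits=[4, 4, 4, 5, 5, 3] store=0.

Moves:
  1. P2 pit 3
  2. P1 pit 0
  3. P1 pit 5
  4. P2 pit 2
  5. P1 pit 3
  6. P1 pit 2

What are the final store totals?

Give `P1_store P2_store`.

Move 1: P2 pit3 -> P1=[4,4,3,2,3,3](0) P2=[4,4,4,0,6,4](1)
Move 2: P1 pit0 -> P1=[0,5,4,3,4,3](0) P2=[4,4,4,0,6,4](1)
Move 3: P1 pit5 -> P1=[0,5,4,3,4,0](1) P2=[5,5,4,0,6,4](1)
Move 4: P2 pit2 -> P1=[0,5,4,3,4,0](1) P2=[5,5,0,1,7,5](2)
Move 5: P1 pit3 -> P1=[0,5,4,0,5,1](2) P2=[5,5,0,1,7,5](2)
Move 6: P1 pit2 -> P1=[0,5,0,1,6,2](3) P2=[5,5,0,1,7,5](2)

Answer: 3 2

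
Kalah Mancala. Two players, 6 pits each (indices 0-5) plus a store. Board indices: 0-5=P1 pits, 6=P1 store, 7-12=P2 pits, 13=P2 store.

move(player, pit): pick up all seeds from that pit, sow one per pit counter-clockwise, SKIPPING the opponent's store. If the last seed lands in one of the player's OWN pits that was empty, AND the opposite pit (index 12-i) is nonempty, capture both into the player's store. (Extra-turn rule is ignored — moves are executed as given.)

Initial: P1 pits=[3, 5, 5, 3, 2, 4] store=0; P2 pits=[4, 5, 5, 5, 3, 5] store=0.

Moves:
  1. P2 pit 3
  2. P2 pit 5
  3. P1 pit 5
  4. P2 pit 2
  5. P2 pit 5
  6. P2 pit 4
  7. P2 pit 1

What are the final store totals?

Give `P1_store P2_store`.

Move 1: P2 pit3 -> P1=[4,6,5,3,2,4](0) P2=[4,5,5,0,4,6](1)
Move 2: P2 pit5 -> P1=[5,7,6,4,3,4](0) P2=[4,5,5,0,4,0](2)
Move 3: P1 pit5 -> P1=[5,7,6,4,3,0](1) P2=[5,6,6,0,4,0](2)
Move 4: P2 pit2 -> P1=[6,8,6,4,3,0](1) P2=[5,6,0,1,5,1](3)
Move 5: P2 pit5 -> P1=[6,8,6,4,3,0](1) P2=[5,6,0,1,5,0](4)
Move 6: P2 pit4 -> P1=[7,9,7,4,3,0](1) P2=[5,6,0,1,0,1](5)
Move 7: P2 pit1 -> P1=[8,9,7,4,3,0](1) P2=[5,0,1,2,1,2](6)

Answer: 1 6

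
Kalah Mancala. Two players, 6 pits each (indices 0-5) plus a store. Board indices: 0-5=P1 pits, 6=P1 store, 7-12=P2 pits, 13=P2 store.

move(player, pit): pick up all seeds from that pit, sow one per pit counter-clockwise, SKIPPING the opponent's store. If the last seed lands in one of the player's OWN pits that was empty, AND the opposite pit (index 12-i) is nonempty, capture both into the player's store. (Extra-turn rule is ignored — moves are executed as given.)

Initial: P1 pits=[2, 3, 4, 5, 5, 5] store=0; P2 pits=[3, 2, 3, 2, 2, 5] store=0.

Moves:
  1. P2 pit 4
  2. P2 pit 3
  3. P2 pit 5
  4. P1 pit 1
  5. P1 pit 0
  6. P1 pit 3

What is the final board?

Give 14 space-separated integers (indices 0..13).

Answer: 0 1 7 0 8 8 1 4 3 4 1 2 0 2

Derivation:
Move 1: P2 pit4 -> P1=[2,3,4,5,5,5](0) P2=[3,2,3,2,0,6](1)
Move 2: P2 pit3 -> P1=[2,3,4,5,5,5](0) P2=[3,2,3,0,1,7](1)
Move 3: P2 pit5 -> P1=[3,4,5,6,6,6](0) P2=[3,2,3,0,1,0](2)
Move 4: P1 pit1 -> P1=[3,0,6,7,7,7](0) P2=[3,2,3,0,1,0](2)
Move 5: P1 pit0 -> P1=[0,1,7,8,7,7](0) P2=[3,2,3,0,1,0](2)
Move 6: P1 pit3 -> P1=[0,1,7,0,8,8](1) P2=[4,3,4,1,2,0](2)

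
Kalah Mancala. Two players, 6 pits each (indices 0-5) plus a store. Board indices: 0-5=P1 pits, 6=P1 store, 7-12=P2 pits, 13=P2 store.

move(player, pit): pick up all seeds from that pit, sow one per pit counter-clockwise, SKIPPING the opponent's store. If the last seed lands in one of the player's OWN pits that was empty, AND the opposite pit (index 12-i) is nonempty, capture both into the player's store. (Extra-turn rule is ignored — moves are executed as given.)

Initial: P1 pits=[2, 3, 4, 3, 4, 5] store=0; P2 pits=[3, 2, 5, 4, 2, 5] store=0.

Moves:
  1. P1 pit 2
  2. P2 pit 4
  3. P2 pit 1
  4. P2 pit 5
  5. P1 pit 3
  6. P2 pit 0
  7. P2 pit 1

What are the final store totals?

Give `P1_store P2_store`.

Move 1: P1 pit2 -> P1=[2,3,0,4,5,6](1) P2=[3,2,5,4,2,5](0)
Move 2: P2 pit4 -> P1=[2,3,0,4,5,6](1) P2=[3,2,5,4,0,6](1)
Move 3: P2 pit1 -> P1=[2,3,0,4,5,6](1) P2=[3,0,6,5,0,6](1)
Move 4: P2 pit5 -> P1=[3,4,1,5,6,6](1) P2=[3,0,6,5,0,0](2)
Move 5: P1 pit3 -> P1=[3,4,1,0,7,7](2) P2=[4,1,6,5,0,0](2)
Move 6: P2 pit0 -> P1=[3,0,1,0,7,7](2) P2=[0,2,7,6,0,0](7)
Move 7: P2 pit1 -> P1=[3,0,1,0,7,7](2) P2=[0,0,8,7,0,0](7)

Answer: 2 7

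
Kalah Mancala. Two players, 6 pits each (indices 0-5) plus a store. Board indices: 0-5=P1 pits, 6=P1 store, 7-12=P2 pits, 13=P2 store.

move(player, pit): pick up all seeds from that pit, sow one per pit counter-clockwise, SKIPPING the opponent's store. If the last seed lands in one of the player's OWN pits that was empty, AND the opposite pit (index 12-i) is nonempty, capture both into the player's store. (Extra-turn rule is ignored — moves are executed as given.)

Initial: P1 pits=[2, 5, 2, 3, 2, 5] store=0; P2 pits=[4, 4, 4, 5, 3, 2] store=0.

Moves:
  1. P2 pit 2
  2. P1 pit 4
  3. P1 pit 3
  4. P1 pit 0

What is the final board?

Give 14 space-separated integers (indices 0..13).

Answer: 0 6 3 0 1 7 2 4 4 0 6 4 3 1

Derivation:
Move 1: P2 pit2 -> P1=[2,5,2,3,2,5](0) P2=[4,4,0,6,4,3](1)
Move 2: P1 pit4 -> P1=[2,5,2,3,0,6](1) P2=[4,4,0,6,4,3](1)
Move 3: P1 pit3 -> P1=[2,5,2,0,1,7](2) P2=[4,4,0,6,4,3](1)
Move 4: P1 pit0 -> P1=[0,6,3,0,1,7](2) P2=[4,4,0,6,4,3](1)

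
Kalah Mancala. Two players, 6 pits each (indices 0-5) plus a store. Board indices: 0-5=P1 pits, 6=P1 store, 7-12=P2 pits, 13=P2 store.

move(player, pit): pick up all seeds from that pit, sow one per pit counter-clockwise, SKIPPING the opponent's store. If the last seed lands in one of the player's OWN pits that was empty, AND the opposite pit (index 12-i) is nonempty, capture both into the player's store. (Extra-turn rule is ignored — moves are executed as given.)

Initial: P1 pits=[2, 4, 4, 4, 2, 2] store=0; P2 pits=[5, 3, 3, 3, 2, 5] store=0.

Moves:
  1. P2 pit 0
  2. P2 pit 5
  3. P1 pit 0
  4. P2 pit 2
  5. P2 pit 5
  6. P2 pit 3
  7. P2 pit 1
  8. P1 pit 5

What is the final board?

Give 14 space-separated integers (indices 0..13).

Move 1: P2 pit0 -> P1=[2,4,4,4,2,2](0) P2=[0,4,4,4,3,6](0)
Move 2: P2 pit5 -> P1=[3,5,5,5,3,2](0) P2=[0,4,4,4,3,0](1)
Move 3: P1 pit0 -> P1=[0,6,6,6,3,2](0) P2=[0,4,4,4,3,0](1)
Move 4: P2 pit2 -> P1=[0,6,6,6,3,2](0) P2=[0,4,0,5,4,1](2)
Move 5: P2 pit5 -> P1=[0,6,6,6,3,2](0) P2=[0,4,0,5,4,0](3)
Move 6: P2 pit3 -> P1=[1,7,6,6,3,2](0) P2=[0,4,0,0,5,1](4)
Move 7: P2 pit1 -> P1=[1,7,6,6,3,2](0) P2=[0,0,1,1,6,2](4)
Move 8: P1 pit5 -> P1=[1,7,6,6,3,0](1) P2=[1,0,1,1,6,2](4)

Answer: 1 7 6 6 3 0 1 1 0 1 1 6 2 4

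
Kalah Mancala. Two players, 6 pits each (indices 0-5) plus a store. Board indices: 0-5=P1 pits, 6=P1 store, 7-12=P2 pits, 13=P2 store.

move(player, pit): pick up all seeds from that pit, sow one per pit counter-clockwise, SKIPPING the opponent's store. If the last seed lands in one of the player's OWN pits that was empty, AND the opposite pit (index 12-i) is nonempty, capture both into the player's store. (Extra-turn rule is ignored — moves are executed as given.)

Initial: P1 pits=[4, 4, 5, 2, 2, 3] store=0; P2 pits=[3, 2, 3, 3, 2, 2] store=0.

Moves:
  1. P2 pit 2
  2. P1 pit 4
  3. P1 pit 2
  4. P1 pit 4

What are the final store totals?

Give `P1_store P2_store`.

Move 1: P2 pit2 -> P1=[4,4,5,2,2,3](0) P2=[3,2,0,4,3,3](0)
Move 2: P1 pit4 -> P1=[4,4,5,2,0,4](1) P2=[3,2,0,4,3,3](0)
Move 3: P1 pit2 -> P1=[4,4,0,3,1,5](2) P2=[4,2,0,4,3,3](0)
Move 4: P1 pit4 -> P1=[4,4,0,3,0,6](2) P2=[4,2,0,4,3,3](0)

Answer: 2 0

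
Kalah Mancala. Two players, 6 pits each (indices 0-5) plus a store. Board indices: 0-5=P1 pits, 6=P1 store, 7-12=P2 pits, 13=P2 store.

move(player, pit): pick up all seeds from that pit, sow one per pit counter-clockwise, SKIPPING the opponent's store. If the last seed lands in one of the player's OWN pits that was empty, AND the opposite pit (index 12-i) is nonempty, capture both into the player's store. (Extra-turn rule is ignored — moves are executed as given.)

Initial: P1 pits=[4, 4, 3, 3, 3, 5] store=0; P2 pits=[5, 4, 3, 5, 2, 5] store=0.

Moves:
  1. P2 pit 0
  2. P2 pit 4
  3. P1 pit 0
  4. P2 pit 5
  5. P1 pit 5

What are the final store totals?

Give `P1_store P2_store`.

Move 1: P2 pit0 -> P1=[4,4,3,3,3,5](0) P2=[0,5,4,6,3,6](0)
Move 2: P2 pit4 -> P1=[5,4,3,3,3,5](0) P2=[0,5,4,6,0,7](1)
Move 3: P1 pit0 -> P1=[0,5,4,4,4,6](0) P2=[0,5,4,6,0,7](1)
Move 4: P2 pit5 -> P1=[1,6,5,5,5,7](0) P2=[0,5,4,6,0,0](2)
Move 5: P1 pit5 -> P1=[1,6,5,5,5,0](1) P2=[1,6,5,7,1,1](2)

Answer: 1 2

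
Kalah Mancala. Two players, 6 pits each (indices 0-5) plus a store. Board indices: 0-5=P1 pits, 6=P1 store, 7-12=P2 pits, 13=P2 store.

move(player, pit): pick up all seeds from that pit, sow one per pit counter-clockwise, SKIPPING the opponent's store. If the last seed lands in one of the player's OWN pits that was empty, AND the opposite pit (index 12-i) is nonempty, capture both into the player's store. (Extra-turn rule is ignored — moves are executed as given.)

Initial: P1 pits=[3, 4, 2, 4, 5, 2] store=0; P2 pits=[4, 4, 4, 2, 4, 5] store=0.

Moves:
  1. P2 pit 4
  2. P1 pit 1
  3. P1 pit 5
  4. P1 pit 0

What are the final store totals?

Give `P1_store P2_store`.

Answer: 2 1

Derivation:
Move 1: P2 pit4 -> P1=[4,5,2,4,5,2](0) P2=[4,4,4,2,0,6](1)
Move 2: P1 pit1 -> P1=[4,0,3,5,6,3](1) P2=[4,4,4,2,0,6](1)
Move 3: P1 pit5 -> P1=[4,0,3,5,6,0](2) P2=[5,5,4,2,0,6](1)
Move 4: P1 pit0 -> P1=[0,1,4,6,7,0](2) P2=[5,5,4,2,0,6](1)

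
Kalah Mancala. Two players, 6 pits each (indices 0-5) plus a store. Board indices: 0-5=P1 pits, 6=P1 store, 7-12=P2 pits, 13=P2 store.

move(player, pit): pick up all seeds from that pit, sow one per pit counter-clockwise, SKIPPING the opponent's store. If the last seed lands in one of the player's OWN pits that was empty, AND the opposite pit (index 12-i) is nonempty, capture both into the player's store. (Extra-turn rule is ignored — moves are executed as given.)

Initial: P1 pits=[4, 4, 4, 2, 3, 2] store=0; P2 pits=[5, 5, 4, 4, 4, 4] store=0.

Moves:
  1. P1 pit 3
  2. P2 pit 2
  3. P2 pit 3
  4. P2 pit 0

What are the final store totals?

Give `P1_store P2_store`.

Move 1: P1 pit3 -> P1=[4,4,4,0,4,3](0) P2=[5,5,4,4,4,4](0)
Move 2: P2 pit2 -> P1=[4,4,4,0,4,3](0) P2=[5,5,0,5,5,5](1)
Move 3: P2 pit3 -> P1=[5,5,4,0,4,3](0) P2=[5,5,0,0,6,6](2)
Move 4: P2 pit0 -> P1=[5,5,4,0,4,3](0) P2=[0,6,1,1,7,7](2)

Answer: 0 2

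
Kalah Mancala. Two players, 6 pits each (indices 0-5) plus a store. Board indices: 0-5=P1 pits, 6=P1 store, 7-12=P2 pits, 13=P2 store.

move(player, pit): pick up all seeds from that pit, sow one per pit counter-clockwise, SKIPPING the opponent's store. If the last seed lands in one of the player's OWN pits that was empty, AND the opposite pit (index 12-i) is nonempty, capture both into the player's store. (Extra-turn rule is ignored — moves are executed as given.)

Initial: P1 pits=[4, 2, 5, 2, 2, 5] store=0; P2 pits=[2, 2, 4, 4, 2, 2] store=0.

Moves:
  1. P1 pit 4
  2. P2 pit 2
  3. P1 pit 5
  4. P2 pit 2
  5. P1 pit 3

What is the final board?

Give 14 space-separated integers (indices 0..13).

Move 1: P1 pit4 -> P1=[4,2,5,2,0,6](1) P2=[2,2,4,4,2,2](0)
Move 2: P2 pit2 -> P1=[4,2,5,2,0,6](1) P2=[2,2,0,5,3,3](1)
Move 3: P1 pit5 -> P1=[4,2,5,2,0,0](2) P2=[3,3,1,6,4,3](1)
Move 4: P2 pit2 -> P1=[4,2,5,2,0,0](2) P2=[3,3,0,7,4,3](1)
Move 5: P1 pit3 -> P1=[4,2,5,0,1,0](6) P2=[0,3,0,7,4,3](1)

Answer: 4 2 5 0 1 0 6 0 3 0 7 4 3 1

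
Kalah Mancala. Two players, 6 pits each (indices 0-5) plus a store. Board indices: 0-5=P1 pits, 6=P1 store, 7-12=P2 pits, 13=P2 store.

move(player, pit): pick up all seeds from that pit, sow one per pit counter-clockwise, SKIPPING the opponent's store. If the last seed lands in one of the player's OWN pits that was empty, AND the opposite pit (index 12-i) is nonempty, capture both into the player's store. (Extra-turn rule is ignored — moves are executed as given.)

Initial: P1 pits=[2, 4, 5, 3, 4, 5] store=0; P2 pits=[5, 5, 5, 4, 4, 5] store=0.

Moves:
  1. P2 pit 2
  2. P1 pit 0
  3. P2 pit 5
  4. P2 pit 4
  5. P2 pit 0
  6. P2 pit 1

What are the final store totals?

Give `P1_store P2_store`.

Answer: 0 4

Derivation:
Move 1: P2 pit2 -> P1=[3,4,5,3,4,5](0) P2=[5,5,0,5,5,6](1)
Move 2: P1 pit0 -> P1=[0,5,6,4,4,5](0) P2=[5,5,0,5,5,6](1)
Move 3: P2 pit5 -> P1=[1,6,7,5,5,5](0) P2=[5,5,0,5,5,0](2)
Move 4: P2 pit4 -> P1=[2,7,8,5,5,5](0) P2=[5,5,0,5,0,1](3)
Move 5: P2 pit0 -> P1=[2,7,8,5,5,5](0) P2=[0,6,1,6,1,2](3)
Move 6: P2 pit1 -> P1=[3,7,8,5,5,5](0) P2=[0,0,2,7,2,3](4)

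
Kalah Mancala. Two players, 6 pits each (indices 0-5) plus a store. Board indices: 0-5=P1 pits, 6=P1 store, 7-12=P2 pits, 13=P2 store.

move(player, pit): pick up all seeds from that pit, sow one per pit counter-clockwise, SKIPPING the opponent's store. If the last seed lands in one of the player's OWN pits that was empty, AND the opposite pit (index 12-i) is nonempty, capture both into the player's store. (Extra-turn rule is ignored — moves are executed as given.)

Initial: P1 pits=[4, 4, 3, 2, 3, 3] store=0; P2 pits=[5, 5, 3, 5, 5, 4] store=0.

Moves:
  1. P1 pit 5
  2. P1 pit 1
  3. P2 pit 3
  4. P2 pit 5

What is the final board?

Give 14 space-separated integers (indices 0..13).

Move 1: P1 pit5 -> P1=[4,4,3,2,3,0](1) P2=[6,6,3,5,5,4](0)
Move 2: P1 pit1 -> P1=[4,0,4,3,4,0](8) P2=[0,6,3,5,5,4](0)
Move 3: P2 pit3 -> P1=[5,1,4,3,4,0](8) P2=[0,6,3,0,6,5](1)
Move 4: P2 pit5 -> P1=[6,2,5,4,4,0](8) P2=[0,6,3,0,6,0](2)

Answer: 6 2 5 4 4 0 8 0 6 3 0 6 0 2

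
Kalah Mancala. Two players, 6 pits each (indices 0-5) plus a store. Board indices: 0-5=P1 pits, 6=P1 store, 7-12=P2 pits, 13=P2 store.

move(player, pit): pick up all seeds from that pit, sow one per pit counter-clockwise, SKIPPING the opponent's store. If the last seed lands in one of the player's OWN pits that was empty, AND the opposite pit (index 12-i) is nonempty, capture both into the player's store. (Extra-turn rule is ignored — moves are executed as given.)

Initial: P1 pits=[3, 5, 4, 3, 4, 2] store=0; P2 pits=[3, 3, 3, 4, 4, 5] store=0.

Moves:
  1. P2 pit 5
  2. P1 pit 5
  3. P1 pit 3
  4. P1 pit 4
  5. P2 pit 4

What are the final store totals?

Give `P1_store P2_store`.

Move 1: P2 pit5 -> P1=[4,6,5,4,4,2](0) P2=[3,3,3,4,4,0](1)
Move 2: P1 pit5 -> P1=[4,6,5,4,4,0](1) P2=[4,3,3,4,4,0](1)
Move 3: P1 pit3 -> P1=[4,6,5,0,5,1](2) P2=[5,3,3,4,4,0](1)
Move 4: P1 pit4 -> P1=[4,6,5,0,0,2](3) P2=[6,4,4,4,4,0](1)
Move 5: P2 pit4 -> P1=[5,7,5,0,0,2](3) P2=[6,4,4,4,0,1](2)

Answer: 3 2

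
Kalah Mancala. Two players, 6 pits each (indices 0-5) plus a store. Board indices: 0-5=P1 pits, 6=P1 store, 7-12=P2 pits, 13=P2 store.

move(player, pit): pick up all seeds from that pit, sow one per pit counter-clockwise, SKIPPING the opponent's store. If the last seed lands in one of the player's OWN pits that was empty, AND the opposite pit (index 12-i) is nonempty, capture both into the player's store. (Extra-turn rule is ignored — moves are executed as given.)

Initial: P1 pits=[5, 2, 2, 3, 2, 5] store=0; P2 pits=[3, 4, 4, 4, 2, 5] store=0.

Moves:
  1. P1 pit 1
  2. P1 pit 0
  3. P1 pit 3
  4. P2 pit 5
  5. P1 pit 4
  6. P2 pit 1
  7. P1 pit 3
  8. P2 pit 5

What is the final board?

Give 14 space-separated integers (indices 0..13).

Move 1: P1 pit1 -> P1=[5,0,3,4,2,5](0) P2=[3,4,4,4,2,5](0)
Move 2: P1 pit0 -> P1=[0,1,4,5,3,6](0) P2=[3,4,4,4,2,5](0)
Move 3: P1 pit3 -> P1=[0,1,4,0,4,7](1) P2=[4,5,4,4,2,5](0)
Move 4: P2 pit5 -> P1=[1,2,5,1,4,7](1) P2=[4,5,4,4,2,0](1)
Move 5: P1 pit4 -> P1=[1,2,5,1,0,8](2) P2=[5,6,4,4,2,0](1)
Move 6: P2 pit1 -> P1=[2,2,5,1,0,8](2) P2=[5,0,5,5,3,1](2)
Move 7: P1 pit3 -> P1=[2,2,5,0,1,8](2) P2=[5,0,5,5,3,1](2)
Move 8: P2 pit5 -> P1=[2,2,5,0,1,8](2) P2=[5,0,5,5,3,0](3)

Answer: 2 2 5 0 1 8 2 5 0 5 5 3 0 3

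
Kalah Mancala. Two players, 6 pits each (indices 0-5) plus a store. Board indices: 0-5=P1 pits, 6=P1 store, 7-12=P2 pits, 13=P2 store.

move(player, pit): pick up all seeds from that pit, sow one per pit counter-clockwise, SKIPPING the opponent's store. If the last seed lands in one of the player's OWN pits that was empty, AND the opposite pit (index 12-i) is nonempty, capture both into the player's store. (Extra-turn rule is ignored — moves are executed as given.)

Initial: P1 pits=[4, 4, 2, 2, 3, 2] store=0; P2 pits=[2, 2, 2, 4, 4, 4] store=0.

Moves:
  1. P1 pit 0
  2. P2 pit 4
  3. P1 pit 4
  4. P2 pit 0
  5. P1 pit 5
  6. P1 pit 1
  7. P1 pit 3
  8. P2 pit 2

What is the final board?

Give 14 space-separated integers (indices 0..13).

Move 1: P1 pit0 -> P1=[0,5,3,3,4,2](0) P2=[2,2,2,4,4,4](0)
Move 2: P2 pit4 -> P1=[1,6,3,3,4,2](0) P2=[2,2,2,4,0,5](1)
Move 3: P1 pit4 -> P1=[1,6,3,3,0,3](1) P2=[3,3,2,4,0,5](1)
Move 4: P2 pit0 -> P1=[1,6,3,3,0,3](1) P2=[0,4,3,5,0,5](1)
Move 5: P1 pit5 -> P1=[1,6,3,3,0,0](2) P2=[1,5,3,5,0,5](1)
Move 6: P1 pit1 -> P1=[1,0,4,4,1,1](3) P2=[2,5,3,5,0,5](1)
Move 7: P1 pit3 -> P1=[1,0,4,0,2,2](4) P2=[3,5,3,5,0,5](1)
Move 8: P2 pit2 -> P1=[1,0,4,0,2,2](4) P2=[3,5,0,6,1,6](1)

Answer: 1 0 4 0 2 2 4 3 5 0 6 1 6 1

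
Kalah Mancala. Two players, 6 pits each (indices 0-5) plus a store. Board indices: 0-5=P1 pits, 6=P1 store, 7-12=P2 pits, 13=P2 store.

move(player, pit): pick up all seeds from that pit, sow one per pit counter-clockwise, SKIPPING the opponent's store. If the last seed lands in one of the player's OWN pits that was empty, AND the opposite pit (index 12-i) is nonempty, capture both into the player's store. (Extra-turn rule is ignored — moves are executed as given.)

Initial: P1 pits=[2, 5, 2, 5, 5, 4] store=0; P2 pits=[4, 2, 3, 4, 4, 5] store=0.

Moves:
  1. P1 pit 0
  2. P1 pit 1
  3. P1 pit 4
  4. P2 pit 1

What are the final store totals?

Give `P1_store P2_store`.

Answer: 2 0

Derivation:
Move 1: P1 pit0 -> P1=[0,6,3,5,5,4](0) P2=[4,2,3,4,4,5](0)
Move 2: P1 pit1 -> P1=[0,0,4,6,6,5](1) P2=[5,2,3,4,4,5](0)
Move 3: P1 pit4 -> P1=[0,0,4,6,0,6](2) P2=[6,3,4,5,4,5](0)
Move 4: P2 pit1 -> P1=[0,0,4,6,0,6](2) P2=[6,0,5,6,5,5](0)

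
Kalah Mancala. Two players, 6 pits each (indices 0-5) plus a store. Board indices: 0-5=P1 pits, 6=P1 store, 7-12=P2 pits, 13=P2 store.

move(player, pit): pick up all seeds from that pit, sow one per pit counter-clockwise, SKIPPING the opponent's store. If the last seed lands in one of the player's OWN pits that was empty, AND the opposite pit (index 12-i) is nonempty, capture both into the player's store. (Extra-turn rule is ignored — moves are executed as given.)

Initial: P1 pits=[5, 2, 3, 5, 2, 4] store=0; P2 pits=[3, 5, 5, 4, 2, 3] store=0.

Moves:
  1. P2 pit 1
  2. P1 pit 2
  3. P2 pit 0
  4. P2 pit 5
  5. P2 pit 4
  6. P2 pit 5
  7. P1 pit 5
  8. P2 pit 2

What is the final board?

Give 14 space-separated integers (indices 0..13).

Move 1: P2 pit1 -> P1=[5,2,3,5,2,4](0) P2=[3,0,6,5,3,4](1)
Move 2: P1 pit2 -> P1=[5,2,0,6,3,5](0) P2=[3,0,6,5,3,4](1)
Move 3: P2 pit0 -> P1=[5,2,0,6,3,5](0) P2=[0,1,7,6,3,4](1)
Move 4: P2 pit5 -> P1=[6,3,1,6,3,5](0) P2=[0,1,7,6,3,0](2)
Move 5: P2 pit4 -> P1=[7,3,1,6,3,5](0) P2=[0,1,7,6,0,1](3)
Move 6: P2 pit5 -> P1=[7,3,1,6,3,5](0) P2=[0,1,7,6,0,0](4)
Move 7: P1 pit5 -> P1=[7,3,1,6,3,0](1) P2=[1,2,8,7,0,0](4)
Move 8: P2 pit2 -> P1=[8,4,2,7,3,0](1) P2=[1,2,0,8,1,1](5)

Answer: 8 4 2 7 3 0 1 1 2 0 8 1 1 5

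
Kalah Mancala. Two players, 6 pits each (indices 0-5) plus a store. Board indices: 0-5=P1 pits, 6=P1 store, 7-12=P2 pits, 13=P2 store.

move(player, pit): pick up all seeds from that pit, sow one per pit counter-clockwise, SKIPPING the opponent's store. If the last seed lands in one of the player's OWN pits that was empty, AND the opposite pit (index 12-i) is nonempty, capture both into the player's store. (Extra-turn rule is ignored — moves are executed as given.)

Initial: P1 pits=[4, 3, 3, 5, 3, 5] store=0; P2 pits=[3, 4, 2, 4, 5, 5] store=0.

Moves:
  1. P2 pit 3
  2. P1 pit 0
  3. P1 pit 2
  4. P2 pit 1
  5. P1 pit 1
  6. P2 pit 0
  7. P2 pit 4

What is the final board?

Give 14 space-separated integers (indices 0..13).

Answer: 1 1 2 9 7 8 1 0 1 4 2 0 8 2

Derivation:
Move 1: P2 pit3 -> P1=[5,3,3,5,3,5](0) P2=[3,4,2,0,6,6](1)
Move 2: P1 pit0 -> P1=[0,4,4,6,4,6](0) P2=[3,4,2,0,6,6](1)
Move 3: P1 pit2 -> P1=[0,4,0,7,5,7](1) P2=[3,4,2,0,6,6](1)
Move 4: P2 pit1 -> P1=[0,4,0,7,5,7](1) P2=[3,0,3,1,7,7](1)
Move 5: P1 pit1 -> P1=[0,0,1,8,6,8](1) P2=[3,0,3,1,7,7](1)
Move 6: P2 pit0 -> P1=[0,0,1,8,6,8](1) P2=[0,1,4,2,7,7](1)
Move 7: P2 pit4 -> P1=[1,1,2,9,7,8](1) P2=[0,1,4,2,0,8](2)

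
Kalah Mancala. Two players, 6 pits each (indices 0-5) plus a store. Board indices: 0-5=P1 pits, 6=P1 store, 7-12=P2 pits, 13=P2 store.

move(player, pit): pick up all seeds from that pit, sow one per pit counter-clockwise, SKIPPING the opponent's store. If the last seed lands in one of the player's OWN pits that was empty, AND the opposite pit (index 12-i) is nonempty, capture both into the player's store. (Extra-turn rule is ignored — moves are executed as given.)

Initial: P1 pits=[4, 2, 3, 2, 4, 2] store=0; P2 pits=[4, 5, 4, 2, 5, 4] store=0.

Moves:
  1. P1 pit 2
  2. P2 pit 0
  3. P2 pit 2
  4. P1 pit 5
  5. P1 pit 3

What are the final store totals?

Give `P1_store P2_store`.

Answer: 2 1

Derivation:
Move 1: P1 pit2 -> P1=[4,2,0,3,5,3](0) P2=[4,5,4,2,5,4](0)
Move 2: P2 pit0 -> P1=[4,2,0,3,5,3](0) P2=[0,6,5,3,6,4](0)
Move 3: P2 pit2 -> P1=[5,2,0,3,5,3](0) P2=[0,6,0,4,7,5](1)
Move 4: P1 pit5 -> P1=[5,2,0,3,5,0](1) P2=[1,7,0,4,7,5](1)
Move 5: P1 pit3 -> P1=[5,2,0,0,6,1](2) P2=[1,7,0,4,7,5](1)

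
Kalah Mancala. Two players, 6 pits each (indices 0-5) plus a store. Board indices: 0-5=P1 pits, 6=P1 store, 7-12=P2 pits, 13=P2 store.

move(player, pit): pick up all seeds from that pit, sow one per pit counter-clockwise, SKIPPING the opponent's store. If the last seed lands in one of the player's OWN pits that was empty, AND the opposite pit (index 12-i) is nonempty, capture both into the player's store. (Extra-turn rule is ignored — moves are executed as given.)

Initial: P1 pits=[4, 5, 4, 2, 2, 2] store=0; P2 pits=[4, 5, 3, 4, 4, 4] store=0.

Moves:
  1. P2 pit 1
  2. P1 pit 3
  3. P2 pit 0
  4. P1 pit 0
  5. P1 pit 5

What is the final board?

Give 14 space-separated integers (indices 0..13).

Move 1: P2 pit1 -> P1=[4,5,4,2,2,2](0) P2=[4,0,4,5,5,5](1)
Move 2: P1 pit3 -> P1=[4,5,4,0,3,3](0) P2=[4,0,4,5,5,5](1)
Move 3: P2 pit0 -> P1=[4,5,4,0,3,3](0) P2=[0,1,5,6,6,5](1)
Move 4: P1 pit0 -> P1=[0,6,5,1,4,3](0) P2=[0,1,5,6,6,5](1)
Move 5: P1 pit5 -> P1=[0,6,5,1,4,0](1) P2=[1,2,5,6,6,5](1)

Answer: 0 6 5 1 4 0 1 1 2 5 6 6 5 1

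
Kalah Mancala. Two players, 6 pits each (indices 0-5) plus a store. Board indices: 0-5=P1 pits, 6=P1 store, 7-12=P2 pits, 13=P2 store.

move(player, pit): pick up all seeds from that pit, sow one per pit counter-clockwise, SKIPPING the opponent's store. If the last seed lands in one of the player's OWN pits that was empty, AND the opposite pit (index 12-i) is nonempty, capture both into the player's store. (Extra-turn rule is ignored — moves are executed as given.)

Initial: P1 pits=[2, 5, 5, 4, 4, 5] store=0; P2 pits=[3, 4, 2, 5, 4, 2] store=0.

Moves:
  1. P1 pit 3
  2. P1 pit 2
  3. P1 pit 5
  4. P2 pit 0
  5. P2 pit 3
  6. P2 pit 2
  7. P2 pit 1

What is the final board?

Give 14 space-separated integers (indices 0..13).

Move 1: P1 pit3 -> P1=[2,5,5,0,5,6](1) P2=[4,4,2,5,4,2](0)
Move 2: P1 pit2 -> P1=[2,5,0,1,6,7](2) P2=[5,4,2,5,4,2](0)
Move 3: P1 pit5 -> P1=[2,5,0,1,6,0](3) P2=[6,5,3,6,5,3](0)
Move 4: P2 pit0 -> P1=[2,5,0,1,6,0](3) P2=[0,6,4,7,6,4](1)
Move 5: P2 pit3 -> P1=[3,6,1,2,6,0](3) P2=[0,6,4,0,7,5](2)
Move 6: P2 pit2 -> P1=[3,6,1,2,6,0](3) P2=[0,6,0,1,8,6](3)
Move 7: P2 pit1 -> P1=[4,6,1,2,6,0](3) P2=[0,0,1,2,9,7](4)

Answer: 4 6 1 2 6 0 3 0 0 1 2 9 7 4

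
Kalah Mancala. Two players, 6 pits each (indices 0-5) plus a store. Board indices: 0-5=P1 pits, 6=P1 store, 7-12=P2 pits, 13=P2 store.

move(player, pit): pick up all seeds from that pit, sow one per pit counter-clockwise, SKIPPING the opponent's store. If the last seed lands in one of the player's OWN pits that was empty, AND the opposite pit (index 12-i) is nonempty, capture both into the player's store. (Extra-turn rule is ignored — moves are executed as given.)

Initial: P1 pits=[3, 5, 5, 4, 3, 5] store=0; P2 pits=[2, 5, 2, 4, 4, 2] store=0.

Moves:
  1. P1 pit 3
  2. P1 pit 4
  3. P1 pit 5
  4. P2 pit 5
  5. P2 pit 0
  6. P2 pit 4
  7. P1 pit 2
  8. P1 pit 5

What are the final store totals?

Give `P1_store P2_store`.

Answer: 5 7

Derivation:
Move 1: P1 pit3 -> P1=[3,5,5,0,4,6](1) P2=[3,5,2,4,4,2](0)
Move 2: P1 pit4 -> P1=[3,5,5,0,0,7](2) P2=[4,6,2,4,4,2](0)
Move 3: P1 pit5 -> P1=[3,5,5,0,0,0](3) P2=[5,7,3,5,5,3](0)
Move 4: P2 pit5 -> P1=[4,6,5,0,0,0](3) P2=[5,7,3,5,5,0](1)
Move 5: P2 pit0 -> P1=[0,6,5,0,0,0](3) P2=[0,8,4,6,6,0](6)
Move 6: P2 pit4 -> P1=[1,7,6,1,0,0](3) P2=[0,8,4,6,0,1](7)
Move 7: P1 pit2 -> P1=[1,7,0,2,1,1](4) P2=[1,9,4,6,0,1](7)
Move 8: P1 pit5 -> P1=[1,7,0,2,1,0](5) P2=[1,9,4,6,0,1](7)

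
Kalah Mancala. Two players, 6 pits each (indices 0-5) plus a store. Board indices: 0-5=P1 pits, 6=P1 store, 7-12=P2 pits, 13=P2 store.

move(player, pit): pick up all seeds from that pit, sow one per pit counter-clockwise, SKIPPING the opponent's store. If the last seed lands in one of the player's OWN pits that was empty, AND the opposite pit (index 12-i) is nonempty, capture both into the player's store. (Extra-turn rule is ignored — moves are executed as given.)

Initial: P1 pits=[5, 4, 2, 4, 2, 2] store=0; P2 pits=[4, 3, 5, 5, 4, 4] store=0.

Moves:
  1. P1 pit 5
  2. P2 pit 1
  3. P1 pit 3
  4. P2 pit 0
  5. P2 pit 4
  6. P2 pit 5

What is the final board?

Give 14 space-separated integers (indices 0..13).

Move 1: P1 pit5 -> P1=[5,4,2,4,2,0](1) P2=[5,3,5,5,4,4](0)
Move 2: P2 pit1 -> P1=[5,4,2,4,2,0](1) P2=[5,0,6,6,5,4](0)
Move 3: P1 pit3 -> P1=[5,4,2,0,3,1](2) P2=[6,0,6,6,5,4](0)
Move 4: P2 pit0 -> P1=[5,4,2,0,3,1](2) P2=[0,1,7,7,6,5](1)
Move 5: P2 pit4 -> P1=[6,5,3,1,3,1](2) P2=[0,1,7,7,0,6](2)
Move 6: P2 pit5 -> P1=[7,6,4,2,4,1](2) P2=[0,1,7,7,0,0](3)

Answer: 7 6 4 2 4 1 2 0 1 7 7 0 0 3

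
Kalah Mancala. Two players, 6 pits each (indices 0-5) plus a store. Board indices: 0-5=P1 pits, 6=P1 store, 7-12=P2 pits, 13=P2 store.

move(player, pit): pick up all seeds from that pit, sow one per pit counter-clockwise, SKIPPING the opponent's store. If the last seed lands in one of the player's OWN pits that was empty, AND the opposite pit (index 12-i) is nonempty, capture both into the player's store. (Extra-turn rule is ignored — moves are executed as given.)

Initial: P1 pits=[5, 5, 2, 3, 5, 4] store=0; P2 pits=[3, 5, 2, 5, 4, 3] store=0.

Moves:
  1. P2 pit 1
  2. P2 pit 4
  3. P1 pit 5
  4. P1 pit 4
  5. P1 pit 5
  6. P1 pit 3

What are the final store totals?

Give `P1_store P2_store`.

Move 1: P2 pit1 -> P1=[5,5,2,3,5,4](0) P2=[3,0,3,6,5,4](1)
Move 2: P2 pit4 -> P1=[6,6,3,3,5,4](0) P2=[3,0,3,6,0,5](2)
Move 3: P1 pit5 -> P1=[6,6,3,3,5,0](1) P2=[4,1,4,6,0,5](2)
Move 4: P1 pit4 -> P1=[6,6,3,3,0,1](2) P2=[5,2,5,6,0,5](2)
Move 5: P1 pit5 -> P1=[6,6,3,3,0,0](3) P2=[5,2,5,6,0,5](2)
Move 6: P1 pit3 -> P1=[6,6,3,0,1,1](4) P2=[5,2,5,6,0,5](2)

Answer: 4 2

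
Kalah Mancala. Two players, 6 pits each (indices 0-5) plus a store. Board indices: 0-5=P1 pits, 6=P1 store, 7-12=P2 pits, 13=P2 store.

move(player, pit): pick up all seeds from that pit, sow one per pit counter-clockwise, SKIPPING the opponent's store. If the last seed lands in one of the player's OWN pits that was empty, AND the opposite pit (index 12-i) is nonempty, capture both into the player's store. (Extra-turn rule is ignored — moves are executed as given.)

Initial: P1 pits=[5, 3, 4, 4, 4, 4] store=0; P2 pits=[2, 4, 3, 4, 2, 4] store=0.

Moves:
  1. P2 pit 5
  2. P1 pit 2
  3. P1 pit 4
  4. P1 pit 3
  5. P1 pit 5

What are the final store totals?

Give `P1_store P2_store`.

Move 1: P2 pit5 -> P1=[6,4,5,4,4,4](0) P2=[2,4,3,4,2,0](1)
Move 2: P1 pit2 -> P1=[6,4,0,5,5,5](1) P2=[3,4,3,4,2,0](1)
Move 3: P1 pit4 -> P1=[6,4,0,5,0,6](2) P2=[4,5,4,4,2,0](1)
Move 4: P1 pit3 -> P1=[6,4,0,0,1,7](3) P2=[5,6,4,4,2,0](1)
Move 5: P1 pit5 -> P1=[6,4,0,0,1,0](4) P2=[6,7,5,5,3,1](1)

Answer: 4 1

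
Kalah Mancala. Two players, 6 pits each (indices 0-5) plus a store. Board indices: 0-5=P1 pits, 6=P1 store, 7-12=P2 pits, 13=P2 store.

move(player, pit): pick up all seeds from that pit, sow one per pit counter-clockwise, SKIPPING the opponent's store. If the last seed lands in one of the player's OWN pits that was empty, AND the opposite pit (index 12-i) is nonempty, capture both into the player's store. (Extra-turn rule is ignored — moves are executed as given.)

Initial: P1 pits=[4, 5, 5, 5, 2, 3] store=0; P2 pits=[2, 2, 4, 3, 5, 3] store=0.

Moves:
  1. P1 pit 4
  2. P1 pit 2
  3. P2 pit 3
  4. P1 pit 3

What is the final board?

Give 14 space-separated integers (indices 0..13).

Answer: 4 5 0 0 2 6 3 4 3 5 0 6 4 1

Derivation:
Move 1: P1 pit4 -> P1=[4,5,5,5,0,4](1) P2=[2,2,4,3,5,3](0)
Move 2: P1 pit2 -> P1=[4,5,0,6,1,5](2) P2=[3,2,4,3,5,3](0)
Move 3: P2 pit3 -> P1=[4,5,0,6,1,5](2) P2=[3,2,4,0,6,4](1)
Move 4: P1 pit3 -> P1=[4,5,0,0,2,6](3) P2=[4,3,5,0,6,4](1)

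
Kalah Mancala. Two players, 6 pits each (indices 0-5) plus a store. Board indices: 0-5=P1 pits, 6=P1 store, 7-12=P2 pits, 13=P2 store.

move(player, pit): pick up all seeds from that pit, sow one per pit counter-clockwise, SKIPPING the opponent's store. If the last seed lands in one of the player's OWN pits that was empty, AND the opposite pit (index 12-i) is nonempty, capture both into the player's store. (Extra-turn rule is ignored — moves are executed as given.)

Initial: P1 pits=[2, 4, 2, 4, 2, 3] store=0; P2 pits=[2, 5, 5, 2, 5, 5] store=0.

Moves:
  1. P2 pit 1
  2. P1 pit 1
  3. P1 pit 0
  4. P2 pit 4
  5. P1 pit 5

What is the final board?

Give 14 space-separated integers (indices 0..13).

Answer: 1 2 5 6 3 0 1 3 1 7 3 0 7 2

Derivation:
Move 1: P2 pit1 -> P1=[2,4,2,4,2,3](0) P2=[2,0,6,3,6,6](1)
Move 2: P1 pit1 -> P1=[2,0,3,5,3,4](0) P2=[2,0,6,3,6,6](1)
Move 3: P1 pit0 -> P1=[0,1,4,5,3,4](0) P2=[2,0,6,3,6,6](1)
Move 4: P2 pit4 -> P1=[1,2,5,6,3,4](0) P2=[2,0,6,3,0,7](2)
Move 5: P1 pit5 -> P1=[1,2,5,6,3,0](1) P2=[3,1,7,3,0,7](2)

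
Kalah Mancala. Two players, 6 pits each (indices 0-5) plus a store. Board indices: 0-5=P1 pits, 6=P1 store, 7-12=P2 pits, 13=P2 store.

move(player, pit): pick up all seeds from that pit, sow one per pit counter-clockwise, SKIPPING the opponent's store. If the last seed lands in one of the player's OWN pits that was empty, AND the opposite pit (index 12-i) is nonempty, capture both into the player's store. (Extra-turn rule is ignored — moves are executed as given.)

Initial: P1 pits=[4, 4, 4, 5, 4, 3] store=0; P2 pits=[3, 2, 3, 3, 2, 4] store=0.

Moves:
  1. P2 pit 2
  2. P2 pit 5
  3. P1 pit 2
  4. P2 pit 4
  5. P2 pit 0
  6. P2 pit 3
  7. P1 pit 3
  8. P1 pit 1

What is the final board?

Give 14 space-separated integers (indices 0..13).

Answer: 7 0 0 0 6 5 4 1 4 2 0 1 2 9

Derivation:
Move 1: P2 pit2 -> P1=[4,4,4,5,4,3](0) P2=[3,2,0,4,3,5](0)
Move 2: P2 pit5 -> P1=[5,5,5,6,4,3](0) P2=[3,2,0,4,3,0](1)
Move 3: P1 pit2 -> P1=[5,5,0,7,5,4](1) P2=[4,2,0,4,3,0](1)
Move 4: P2 pit4 -> P1=[6,5,0,7,5,4](1) P2=[4,2,0,4,0,1](2)
Move 5: P2 pit0 -> P1=[6,0,0,7,5,4](1) P2=[0,3,1,5,0,1](8)
Move 6: P2 pit3 -> P1=[7,1,0,7,5,4](1) P2=[0,3,1,0,1,2](9)
Move 7: P1 pit3 -> P1=[7,1,0,0,6,5](2) P2=[1,4,2,1,1,2](9)
Move 8: P1 pit1 -> P1=[7,0,0,0,6,5](4) P2=[1,4,2,0,1,2](9)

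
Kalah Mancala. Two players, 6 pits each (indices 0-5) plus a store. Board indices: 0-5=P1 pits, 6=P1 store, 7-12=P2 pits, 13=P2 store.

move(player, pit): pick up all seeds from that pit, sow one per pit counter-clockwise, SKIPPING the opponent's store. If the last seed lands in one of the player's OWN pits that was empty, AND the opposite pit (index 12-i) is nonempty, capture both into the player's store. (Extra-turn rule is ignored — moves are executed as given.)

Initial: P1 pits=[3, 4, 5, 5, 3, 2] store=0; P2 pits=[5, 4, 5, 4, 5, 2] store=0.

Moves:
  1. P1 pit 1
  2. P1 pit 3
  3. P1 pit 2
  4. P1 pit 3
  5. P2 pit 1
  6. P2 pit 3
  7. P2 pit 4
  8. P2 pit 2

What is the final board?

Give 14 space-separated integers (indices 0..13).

Answer: 7 3 2 1 8 5 2 7 0 0 1 1 6 4

Derivation:
Move 1: P1 pit1 -> P1=[3,0,6,6,4,3](0) P2=[5,4,5,4,5,2](0)
Move 2: P1 pit3 -> P1=[3,0,6,0,5,4](1) P2=[6,5,6,4,5,2](0)
Move 3: P1 pit2 -> P1=[3,0,0,1,6,5](2) P2=[7,6,6,4,5,2](0)
Move 4: P1 pit3 -> P1=[3,0,0,0,7,5](2) P2=[7,6,6,4,5,2](0)
Move 5: P2 pit1 -> P1=[4,0,0,0,7,5](2) P2=[7,0,7,5,6,3](1)
Move 6: P2 pit3 -> P1=[5,1,0,0,7,5](2) P2=[7,0,7,0,7,4](2)
Move 7: P2 pit4 -> P1=[6,2,1,1,8,5](2) P2=[7,0,7,0,0,5](3)
Move 8: P2 pit2 -> P1=[7,3,2,1,8,5](2) P2=[7,0,0,1,1,6](4)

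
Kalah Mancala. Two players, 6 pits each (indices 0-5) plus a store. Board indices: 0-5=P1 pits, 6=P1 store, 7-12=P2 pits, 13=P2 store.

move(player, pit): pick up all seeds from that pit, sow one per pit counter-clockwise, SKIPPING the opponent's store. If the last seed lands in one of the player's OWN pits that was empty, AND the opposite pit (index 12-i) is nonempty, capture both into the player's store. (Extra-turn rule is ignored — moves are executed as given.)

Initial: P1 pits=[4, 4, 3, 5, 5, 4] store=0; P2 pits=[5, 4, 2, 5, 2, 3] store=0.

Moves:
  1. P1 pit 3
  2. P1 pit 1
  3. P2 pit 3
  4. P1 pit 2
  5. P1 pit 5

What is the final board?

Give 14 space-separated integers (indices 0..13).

Answer: 5 1 0 2 8 0 3 7 6 3 1 4 5 1

Derivation:
Move 1: P1 pit3 -> P1=[4,4,3,0,6,5](1) P2=[6,5,2,5,2,3](0)
Move 2: P1 pit1 -> P1=[4,0,4,1,7,6](1) P2=[6,5,2,5,2,3](0)
Move 3: P2 pit3 -> P1=[5,1,4,1,7,6](1) P2=[6,5,2,0,3,4](1)
Move 4: P1 pit2 -> P1=[5,1,0,2,8,7](2) P2=[6,5,2,0,3,4](1)
Move 5: P1 pit5 -> P1=[5,1,0,2,8,0](3) P2=[7,6,3,1,4,5](1)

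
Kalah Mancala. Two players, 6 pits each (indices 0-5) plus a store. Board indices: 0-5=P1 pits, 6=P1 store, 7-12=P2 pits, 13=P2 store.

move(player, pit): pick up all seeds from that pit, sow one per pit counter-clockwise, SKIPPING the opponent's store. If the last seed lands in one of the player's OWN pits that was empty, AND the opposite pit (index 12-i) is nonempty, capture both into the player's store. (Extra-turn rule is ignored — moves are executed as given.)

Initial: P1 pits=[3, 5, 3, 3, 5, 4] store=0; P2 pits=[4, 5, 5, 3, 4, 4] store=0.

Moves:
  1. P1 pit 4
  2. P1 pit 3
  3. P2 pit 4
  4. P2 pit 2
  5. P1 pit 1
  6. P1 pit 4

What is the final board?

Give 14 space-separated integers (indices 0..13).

Move 1: P1 pit4 -> P1=[3,5,3,3,0,5](1) P2=[5,6,6,3,4,4](0)
Move 2: P1 pit3 -> P1=[3,5,3,0,1,6](2) P2=[5,6,6,3,4,4](0)
Move 3: P2 pit4 -> P1=[4,6,3,0,1,6](2) P2=[5,6,6,3,0,5](1)
Move 4: P2 pit2 -> P1=[5,7,3,0,1,6](2) P2=[5,6,0,4,1,6](2)
Move 5: P1 pit1 -> P1=[5,0,4,1,2,7](3) P2=[6,7,0,4,1,6](2)
Move 6: P1 pit4 -> P1=[5,0,4,1,0,8](4) P2=[6,7,0,4,1,6](2)

Answer: 5 0 4 1 0 8 4 6 7 0 4 1 6 2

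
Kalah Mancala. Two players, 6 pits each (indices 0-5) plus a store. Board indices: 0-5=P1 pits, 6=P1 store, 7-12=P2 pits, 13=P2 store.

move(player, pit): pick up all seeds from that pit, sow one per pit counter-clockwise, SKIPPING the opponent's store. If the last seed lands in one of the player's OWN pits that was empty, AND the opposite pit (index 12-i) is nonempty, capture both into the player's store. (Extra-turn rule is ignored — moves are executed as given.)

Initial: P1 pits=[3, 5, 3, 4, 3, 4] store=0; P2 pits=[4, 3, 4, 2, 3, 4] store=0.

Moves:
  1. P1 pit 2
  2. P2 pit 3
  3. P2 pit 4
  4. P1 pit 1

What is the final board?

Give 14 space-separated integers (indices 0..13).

Move 1: P1 pit2 -> P1=[3,5,0,5,4,5](0) P2=[4,3,4,2,3,4](0)
Move 2: P2 pit3 -> P1=[3,5,0,5,4,5](0) P2=[4,3,4,0,4,5](0)
Move 3: P2 pit4 -> P1=[4,6,0,5,4,5](0) P2=[4,3,4,0,0,6](1)
Move 4: P1 pit1 -> P1=[4,0,1,6,5,6](1) P2=[5,3,4,0,0,6](1)

Answer: 4 0 1 6 5 6 1 5 3 4 0 0 6 1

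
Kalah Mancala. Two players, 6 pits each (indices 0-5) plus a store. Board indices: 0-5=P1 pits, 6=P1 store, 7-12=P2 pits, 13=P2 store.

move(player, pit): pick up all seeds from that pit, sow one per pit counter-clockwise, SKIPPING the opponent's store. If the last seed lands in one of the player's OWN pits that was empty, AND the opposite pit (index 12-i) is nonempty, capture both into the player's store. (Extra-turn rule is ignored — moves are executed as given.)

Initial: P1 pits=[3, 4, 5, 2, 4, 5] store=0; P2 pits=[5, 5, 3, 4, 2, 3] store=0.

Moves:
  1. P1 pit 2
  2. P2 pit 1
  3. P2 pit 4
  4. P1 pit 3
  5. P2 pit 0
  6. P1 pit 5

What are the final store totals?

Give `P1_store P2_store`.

Move 1: P1 pit2 -> P1=[3,4,0,3,5,6](1) P2=[6,5,3,4,2,3](0)
Move 2: P2 pit1 -> P1=[3,4,0,3,5,6](1) P2=[6,0,4,5,3,4](1)
Move 3: P2 pit4 -> P1=[4,4,0,3,5,6](1) P2=[6,0,4,5,0,5](2)
Move 4: P1 pit3 -> P1=[4,4,0,0,6,7](2) P2=[6,0,4,5,0,5](2)
Move 5: P2 pit0 -> P1=[4,4,0,0,6,7](2) P2=[0,1,5,6,1,6](3)
Move 6: P1 pit5 -> P1=[4,4,0,0,6,0](3) P2=[1,2,6,7,2,7](3)

Answer: 3 3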